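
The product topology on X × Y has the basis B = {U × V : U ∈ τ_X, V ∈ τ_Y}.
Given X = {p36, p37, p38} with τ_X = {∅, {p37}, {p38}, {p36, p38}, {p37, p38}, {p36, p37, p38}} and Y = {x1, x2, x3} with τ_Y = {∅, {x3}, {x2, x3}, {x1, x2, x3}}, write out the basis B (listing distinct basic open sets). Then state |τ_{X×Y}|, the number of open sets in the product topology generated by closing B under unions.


Basis B = {∅ × ∅, {p37} × {x3}, {p38} × {x3}, {p36, p38} × {x3}, {p37} × {x2, x3}, {p37, p38} × {x3}, {p38} × {x2, x3}, {p36, p37, p38} × {x3}, {p37} × {x1, x2, x3}, {p38} × {x1, x2, x3}, {p36, p38} × {x2, x3}, {p37, p38} × {x2, x3}, {p36, p38} × {x1, x2, x3}, {p36, p37, p38} × {x2, x3}, {p37, p38} × {x1, x2, x3}, {p36, p37, p38} × {x1, x2, x3}}; |τ_{X×Y}| = 40.

Enumerate products U × V with U ∈ τ_X, V ∈ τ_Y (deduplicated):
  ∅ × ∅ = {} (∅)
  {p37} × {x3} = {(p37,x3)}
  {p38} × {x3} = {(p38,x3)}
  {p36, p38} × {x3} = {(p36,x3), (p38,x3)}
  {p37} × {x2, x3} = {(p37,x2), (p37,x3)}
  {p37, p38} × {x3} = {(p37,x3), (p38,x3)}
  {p38} × {x2, x3} = {(p38,x2), (p38,x3)}
  {p36, p37, p38} × {x3} = {(p36,x3), (p37,x3), (p38,x3)}
  {p37} × {x1, x2, x3} = {(p37,x1), (p37,x2), (p37,x3)}
  {p38} × {x1, x2, x3} = {(p38,x1), (p38,x2), (p38,x3)}
  {p36, p38} × {x2, x3} = {(p36,x2), (p36,x3), (p38,x2), (p38,x3)}
  {p37, p38} × {x2, x3} = {(p37,x2), (p37,x3), (p38,x2), (p38,x3)}
  {p36, p38} × {x1, x2, x3} = {(p36,x1), (p36,x2), (p36,x3), (p38,x1), (p38,x2), (p38,x3)}
  {p36, p37, p38} × {x2, x3} = {(p36,x2), (p36,x3), (p37,x2), (p37,x3), (p38,x2), (p38,x3)}
  {p37, p38} × {x1, x2, x3} = {(p37,x1), (p37,x2), (p37,x3), (p38,x1), (p38,x2), (p38,x3)}
  {p36, p37, p38} × {x1, x2, x3} = {(p36,x1), (p36,x2), (p36,x3), (p37,x1), (p37,x2), (p37,x3), (p38,x1), (p38,x2), (p38,x3)}
These 16 distinct sets form the basis B.
Close under arbitrary unions to get τ_{X×Y}; counting gives |τ_{X×Y}| = 40.


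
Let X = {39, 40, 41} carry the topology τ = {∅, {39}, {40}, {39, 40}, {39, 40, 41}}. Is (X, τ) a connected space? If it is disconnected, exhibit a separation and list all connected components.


(X, τ) is connected.

Find clopen sets (U ∈ τ with X ∖ U ∈ τ):
  U = ∅, X ∖ U = {39, 40, 41} — both open, so U is clopen.
  U = {39, 40, 41}, X ∖ U = ∅ — both open, so U is clopen.
Only trivial clopens (∅ and X) exist, so (X, τ) is connected.
Compute connected components by grouping points that agree on all clopens:
  component: {39, 40, 41}


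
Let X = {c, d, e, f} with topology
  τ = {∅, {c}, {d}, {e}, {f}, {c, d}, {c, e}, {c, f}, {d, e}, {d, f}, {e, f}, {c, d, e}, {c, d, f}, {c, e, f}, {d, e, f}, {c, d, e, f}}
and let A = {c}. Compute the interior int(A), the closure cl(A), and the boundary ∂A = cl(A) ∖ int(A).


int(A) = {c}, cl(A) = {c}, ∂A = ∅.

Closed sets in (X, τ) are complements of opens:
  closed(X, τ) = {∅, {c}, {d}, {e}, {f}, {c, d}, {c, e}, {c, f}, {d, e}, {d, f}, {e, f}, {c, d, e}, {c, d, f}, {c, e, f}, {d, e, f}, {c, d, e, f}}.
int(A) = ⋃ {U ∈ τ : U ⊆ A}. Opens contained in A: ∅, {c}.
Taking the union of these: int(A) = {c}.
cl(A) = ⋂ {C closed : A ⊆ C}. Closed sets containing A: {c}, {c, d}, {c, e}, {c, f}, {c, d, e}, {c, d, f}, {c, e, f}, {c, d, e, f}.
Intersecting these: cl(A) = {c}.
∂A = cl(A) ∖ int(A) = {c} ∖ {c} = ∅.


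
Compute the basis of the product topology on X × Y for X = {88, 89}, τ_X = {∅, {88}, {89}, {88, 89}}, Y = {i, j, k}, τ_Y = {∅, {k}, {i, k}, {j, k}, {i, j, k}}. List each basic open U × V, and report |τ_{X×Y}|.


Basis B = {∅ × ∅, {88} × {k}, {89} × {k}, {88} × {i, k}, {88} × {j, k}, {88, 89} × {k}, {89} × {i, k}, {89} × {j, k}, {88} × {i, j, k}, {89} × {i, j, k}, {88, 89} × {i, k}, {88, 89} × {j, k}, {88, 89} × {i, j, k}}; |τ_{X×Y}| = 25.

Enumerate products U × V with U ∈ τ_X, V ∈ τ_Y (deduplicated):
  ∅ × ∅ = {} (∅)
  {88} × {k} = {(88,k)}
  {89} × {k} = {(89,k)}
  {88} × {i, k} = {(88,i), (88,k)}
  {88} × {j, k} = {(88,j), (88,k)}
  {88, 89} × {k} = {(88,k), (89,k)}
  {89} × {i, k} = {(89,i), (89,k)}
  {89} × {j, k} = {(89,j), (89,k)}
  {88} × {i, j, k} = {(88,i), (88,j), (88,k)}
  {89} × {i, j, k} = {(89,i), (89,j), (89,k)}
  {88, 89} × {i, k} = {(88,i), (88,k), (89,i), (89,k)}
  {88, 89} × {j, k} = {(88,j), (88,k), (89,j), (89,k)}
  {88, 89} × {i, j, k} = {(88,i), (88,j), (88,k), (89,i), (89,j), (89,k)}
These 13 distinct sets form the basis B.
Close under arbitrary unions to get τ_{X×Y}; counting gives |τ_{X×Y}| = 25.


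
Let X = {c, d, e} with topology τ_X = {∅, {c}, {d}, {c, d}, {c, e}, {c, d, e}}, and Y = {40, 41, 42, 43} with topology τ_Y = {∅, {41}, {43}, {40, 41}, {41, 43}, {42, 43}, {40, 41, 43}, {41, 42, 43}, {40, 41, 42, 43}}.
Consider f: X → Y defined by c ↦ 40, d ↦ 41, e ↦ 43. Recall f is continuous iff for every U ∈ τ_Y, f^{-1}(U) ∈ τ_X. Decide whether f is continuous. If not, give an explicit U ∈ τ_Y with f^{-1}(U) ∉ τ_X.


f is NOT continuous.

Compute f^{-1}(U) for each U ∈ τ_Y:
  U = ∅: f^{-1}(U) = ∅ ∈ τ_X ✓.
  U = {41}: f^{-1}(U) = {d} ∈ τ_X ✓.
  U = {43}: f^{-1}(U) = {e} ∉ τ_X ✗.
  U = {40, 41}: f^{-1}(U) = {c, d} ∈ τ_X ✓.
  U = {41, 43}: f^{-1}(U) = {d, e} ∉ τ_X ✗.
  U = {42, 43}: f^{-1}(U) = {e} ∉ τ_X ✗.
  U = {40, 41, 43}: f^{-1}(U) = {c, d, e} ∈ τ_X ✓.
  U = {41, 42, 43}: f^{-1}(U) = {d, e} ∉ τ_X ✗.
  U = {40, 41, 42, 43}: f^{-1}(U) = {c, d, e} ∈ τ_X ✓.
Found U = {43} with f^{-1}(U) = {e} not in τ_X. Therefore f is NOT continuous.


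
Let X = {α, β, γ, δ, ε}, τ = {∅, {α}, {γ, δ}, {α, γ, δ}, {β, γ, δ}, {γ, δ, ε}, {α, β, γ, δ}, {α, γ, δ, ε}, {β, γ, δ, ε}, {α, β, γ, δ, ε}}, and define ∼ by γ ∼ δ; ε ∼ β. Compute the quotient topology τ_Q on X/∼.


X/∼ = {[α], [β=ε], [γ=δ]}; |τ_Q| = 6.

Equivalence classes: [α], [β=ε], [γ=δ].
Quotient map π: X → X/∼ sends α ↦ [α], β ↦ [β=ε], γ ↦ [γ=δ], δ ↦ [γ=δ], ε ↦ [β=ε].
For each subset V ⊆ X/∼, compute π^{-1}(V) ⊆ X and check whether π^{-1}(V) ∈ τ. V is open in τ_Q iff π^{-1}(V) ∈ τ.
  V = {}: π^{-1}(V) = ∅ ∈ τ ✓.
  V = {[α]}: π^{-1}(V) = {α} ∈ τ ✓.
  V = {[β=ε]}: π^{-1}(V) = {β, ε} ∉ τ ✗.
  V = {[α], [β=ε]}: π^{-1}(V) = {α, β, ε} ∉ τ ✗.
  V = {[γ=δ]}: π^{-1}(V) = {γ, δ} ∈ τ ✓.
  V = {[α], [γ=δ]}: π^{-1}(V) = {α, γ, δ} ∈ τ ✓.
  V = {[β=ε], [γ=δ]}: π^{-1}(V) = {β, γ, δ, ε} ∈ τ ✓.
  V = {[α], [β=ε], [γ=δ]}: π^{-1}(V) = {α, β, γ, δ, ε} ∈ τ ✓.
Open sets in the quotient: τ_Q = {{}, {[α]}, {[γ=δ]}, {[α], [γ=δ]}, {[β=ε], [γ=δ]}, {[α], [β=ε], [γ=δ]}} (6 elements).


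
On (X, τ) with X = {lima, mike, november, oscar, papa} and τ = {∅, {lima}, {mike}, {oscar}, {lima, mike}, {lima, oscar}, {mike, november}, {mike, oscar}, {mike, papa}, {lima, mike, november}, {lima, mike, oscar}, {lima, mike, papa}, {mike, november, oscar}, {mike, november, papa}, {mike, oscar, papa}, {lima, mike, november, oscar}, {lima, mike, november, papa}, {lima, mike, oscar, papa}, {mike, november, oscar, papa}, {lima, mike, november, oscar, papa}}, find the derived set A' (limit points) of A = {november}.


A' = ∅

For each x ∈ X, list the open sets U ∈ τ with x ∈ U, then check whether U ∩ (A ∖ {x}) ≠ ∅ for every such U.
  x = lima: open {lima} ∋ x has {lima} ∩ (A ∖ {lima}) = ∅, so x is NOT a limit point.
  x = mike: open {mike} ∋ x has {mike} ∩ (A ∖ {mike}) = ∅, so x is NOT a limit point.
  x = november: open {mike, november} ∋ x has {mike, november} ∩ (A ∖ {november}) = ∅, so x is NOT a limit point.
  x = oscar: open {oscar} ∋ x has {oscar} ∩ (A ∖ {oscar}) = ∅, so x is NOT a limit point.
  x = papa: open {mike, papa} ∋ x has {mike, papa} ∩ (A ∖ {papa}) = ∅, so x is NOT a limit point.
Collecting: A' = ∅.


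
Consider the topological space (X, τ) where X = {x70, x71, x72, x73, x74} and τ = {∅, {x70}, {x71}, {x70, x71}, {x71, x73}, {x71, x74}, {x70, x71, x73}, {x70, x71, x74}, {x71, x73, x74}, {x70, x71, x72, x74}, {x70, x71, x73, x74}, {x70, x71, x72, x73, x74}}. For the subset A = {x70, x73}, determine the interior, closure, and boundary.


int(A) = {x70}, cl(A) = {x70, x72, x73}, ∂A = {x72, x73}.

Closed sets in (X, τ) are complements of opens:
  closed(X, τ) = {∅, {x72}, {x73}, {x70, x72}, {x72, x73}, {x72, x74}, {x70, x72, x73}, {x70, x72, x74}, {x72, x73, x74}, {x70, x72, x73, x74}, {x71, x72, x73, x74}, {x70, x71, x72, x73, x74}}.
int(A) = ⋃ {U ∈ τ : U ⊆ A}. Opens contained in A: ∅, {x70}.
Taking the union of these: int(A) = {x70}.
cl(A) = ⋂ {C closed : A ⊆ C}. Closed sets containing A: {x70, x72, x73}, {x70, x72, x73, x74}, {x70, x71, x72, x73, x74}.
Intersecting these: cl(A) = {x70, x72, x73}.
∂A = cl(A) ∖ int(A) = {x70, x72, x73} ∖ {x70} = {x72, x73}.


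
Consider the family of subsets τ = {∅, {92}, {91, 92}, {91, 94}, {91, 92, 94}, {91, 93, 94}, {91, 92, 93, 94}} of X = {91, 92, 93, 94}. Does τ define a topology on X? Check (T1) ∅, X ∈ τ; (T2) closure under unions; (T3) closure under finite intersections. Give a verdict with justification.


τ is NOT a topology on X.

Axiom (T1): ∅ ∈ τ? Yes; X ∈ τ? Yes.
Axiom (T2/T3): check pairwise unions and intersections of members of τ.
Counterexample for (T3): {91, 92} ∩ {91, 94} = {91} ∉ τ. Therefore τ is NOT a topology.


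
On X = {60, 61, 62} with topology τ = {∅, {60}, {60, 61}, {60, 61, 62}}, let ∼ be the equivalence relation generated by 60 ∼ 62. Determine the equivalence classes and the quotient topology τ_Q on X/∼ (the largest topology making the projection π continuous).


X/∼ = {[60=62], [61]}; |τ_Q| = 2.

Equivalence classes: [60=62], [61].
Quotient map π: X → X/∼ sends 60 ↦ [60=62], 61 ↦ [61], 62 ↦ [60=62].
For each subset V ⊆ X/∼, compute π^{-1}(V) ⊆ X and check whether π^{-1}(V) ∈ τ. V is open in τ_Q iff π^{-1}(V) ∈ τ.
  V = {}: π^{-1}(V) = ∅ ∈ τ ✓.
  V = {[60=62]}: π^{-1}(V) = {60, 62} ∉ τ ✗.
  V = {[61]}: π^{-1}(V) = {61} ∉ τ ✗.
  V = {[60=62], [61]}: π^{-1}(V) = {60, 61, 62} ∈ τ ✓.
Open sets in the quotient: τ_Q = {{}, {[60=62], [61]}} (2 elements).


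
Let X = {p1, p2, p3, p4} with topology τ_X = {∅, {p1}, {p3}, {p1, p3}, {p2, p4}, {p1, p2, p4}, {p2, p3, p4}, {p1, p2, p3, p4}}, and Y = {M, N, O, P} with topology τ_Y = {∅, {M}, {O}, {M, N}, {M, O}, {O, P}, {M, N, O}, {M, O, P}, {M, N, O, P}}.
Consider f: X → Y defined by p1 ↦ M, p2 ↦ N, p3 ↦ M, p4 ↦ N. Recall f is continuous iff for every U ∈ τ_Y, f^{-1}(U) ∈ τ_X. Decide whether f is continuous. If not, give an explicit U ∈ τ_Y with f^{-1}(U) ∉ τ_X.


f IS continuous.

Compute f^{-1}(U) for each U ∈ τ_Y:
  U = ∅: f^{-1}(U) = ∅ ∈ τ_X ✓.
  U = {M}: f^{-1}(U) = {p1, p3} ∈ τ_X ✓.
  U = {O}: f^{-1}(U) = ∅ ∈ τ_X ✓.
  U = {M, N}: f^{-1}(U) = {p1, p2, p3, p4} ∈ τ_X ✓.
  U = {M, O}: f^{-1}(U) = {p1, p3} ∈ τ_X ✓.
  U = {O, P}: f^{-1}(U) = ∅ ∈ τ_X ✓.
  U = {M, N, O}: f^{-1}(U) = {p1, p2, p3, p4} ∈ τ_X ✓.
  U = {M, O, P}: f^{-1}(U) = {p1, p3} ∈ τ_X ✓.
  U = {M, N, O, P}: f^{-1}(U) = {p1, p2, p3, p4} ∈ τ_X ✓.
Every preimage lies in τ_X, so f IS continuous.


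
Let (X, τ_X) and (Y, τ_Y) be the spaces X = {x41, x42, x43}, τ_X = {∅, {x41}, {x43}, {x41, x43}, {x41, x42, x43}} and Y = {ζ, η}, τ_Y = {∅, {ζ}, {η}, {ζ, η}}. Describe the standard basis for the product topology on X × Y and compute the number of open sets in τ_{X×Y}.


Basis B = {∅ × ∅, {x41} × {ζ}, {x41} × {η}, {x43} × {ζ}, {x43} × {η}, {x41} × {ζ, η}, {x41, x43} × {ζ}, {x41, x43} × {η}, {x43} × {ζ, η}, {x41, x42, x43} × {ζ}, {x41, x42, x43} × {η}, {x41, x43} × {ζ, η}, {x41, x42, x43} × {ζ, η}}; |τ_{X×Y}| = 25.

Enumerate products U × V with U ∈ τ_X, V ∈ τ_Y (deduplicated):
  ∅ × ∅ = {} (∅)
  {x41} × {ζ} = {(x41,ζ)}
  {x41} × {η} = {(x41,η)}
  {x43} × {ζ} = {(x43,ζ)}
  {x43} × {η} = {(x43,η)}
  {x41} × {ζ, η} = {(x41,ζ), (x41,η)}
  {x41, x43} × {ζ} = {(x41,ζ), (x43,ζ)}
  {x41, x43} × {η} = {(x41,η), (x43,η)}
  {x43} × {ζ, η} = {(x43,ζ), (x43,η)}
  {x41, x42, x43} × {ζ} = {(x41,ζ), (x42,ζ), (x43,ζ)}
  {x41, x42, x43} × {η} = {(x41,η), (x42,η), (x43,η)}
  {x41, x43} × {ζ, η} = {(x41,ζ), (x41,η), (x43,ζ), (x43,η)}
  {x41, x42, x43} × {ζ, η} = {(x41,ζ), (x41,η), (x42,ζ), (x42,η), (x43,ζ), (x43,η)}
These 13 distinct sets form the basis B.
Close under arbitrary unions to get τ_{X×Y}; counting gives |τ_{X×Y}| = 25.


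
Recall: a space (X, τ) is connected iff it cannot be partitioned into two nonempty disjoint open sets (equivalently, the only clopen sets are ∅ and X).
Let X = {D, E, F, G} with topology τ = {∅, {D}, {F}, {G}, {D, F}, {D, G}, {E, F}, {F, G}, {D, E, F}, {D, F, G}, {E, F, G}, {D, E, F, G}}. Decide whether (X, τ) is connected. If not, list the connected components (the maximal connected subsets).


(X, τ) is disconnected; components = [{D}, {G}, {E, F}].

Find clopen sets (U ∈ τ with X ∖ U ∈ τ):
  U = ∅, X ∖ U = {D, E, F, G} — both open, so U is clopen.
  U = {D}, X ∖ U = {E, F, G} — both open, so U is clopen.
  U = {G}, X ∖ U = {D, E, F} — both open, so U is clopen.
  U = {D, G}, X ∖ U = {E, F} — both open, so U is clopen.
  U = {E, F}, X ∖ U = {D, G} — both open, so U is clopen.
  U = {D, E, F}, X ∖ U = {G} — both open, so U is clopen.
  U = {E, F, G}, X ∖ U = {D} — both open, so U is clopen.
  U = {D, E, F, G}, X ∖ U = ∅ — both open, so U is clopen.
Nontrivial clopen(s) exist: e.g. {D, G}. So (X, τ) is disconnected.
Compute connected components by grouping points that agree on all clopens:
  component: {D}
  component: {G}
  component: {E, F}


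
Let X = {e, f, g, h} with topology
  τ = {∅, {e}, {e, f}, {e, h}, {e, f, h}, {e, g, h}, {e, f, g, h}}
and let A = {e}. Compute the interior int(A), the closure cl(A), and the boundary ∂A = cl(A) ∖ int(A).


int(A) = {e}, cl(A) = {e, f, g, h}, ∂A = {f, g, h}.

Closed sets in (X, τ) are complements of opens:
  closed(X, τ) = {∅, {f}, {g}, {f, g}, {g, h}, {f, g, h}, {e, f, g, h}}.
int(A) = ⋃ {U ∈ τ : U ⊆ A}. Opens contained in A: ∅, {e}.
Taking the union of these: int(A) = {e}.
cl(A) = ⋂ {C closed : A ⊆ C}. Closed sets containing A: {e, f, g, h}.
Intersecting these: cl(A) = {e, f, g, h}.
∂A = cl(A) ∖ int(A) = {e, f, g, h} ∖ {e} = {f, g, h}.


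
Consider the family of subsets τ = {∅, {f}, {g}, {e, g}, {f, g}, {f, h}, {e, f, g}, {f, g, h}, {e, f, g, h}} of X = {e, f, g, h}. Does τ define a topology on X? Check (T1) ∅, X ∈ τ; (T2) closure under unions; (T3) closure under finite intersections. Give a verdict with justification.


τ IS a topology on X.

Axiom (T1): ∅ ∈ τ? Yes; X ∈ τ? Yes.
Axiom (T2/T3): check pairwise unions and intersections of members of τ.
All pairwise intersections and unions checked — each lies in τ. Therefore τ satisfies (T1), (T2), (T3): it IS a topology on X.


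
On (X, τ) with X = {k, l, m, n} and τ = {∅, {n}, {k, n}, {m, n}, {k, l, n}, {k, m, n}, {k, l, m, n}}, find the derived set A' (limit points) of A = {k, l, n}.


A' = {k, l, m}

For each x ∈ X, list the open sets U ∈ τ with x ∈ U, then check whether U ∩ (A ∖ {x}) ≠ ∅ for every such U.
  x = k: opens ∋ x are {k, n}, {k, l, n}, {k, m, n}, {k, l, m, n}; each meets A ∖ {k}, so x IS a limit point.
  x = l: opens ∋ x are {k, l, n}, {k, l, m, n}; each meets A ∖ {l}, so x IS a limit point.
  x = m: opens ∋ x are {m, n}, {k, m, n}, {k, l, m, n}; each meets A ∖ {m}, so x IS a limit point.
  x = n: open {n} ∋ x has {n} ∩ (A ∖ {n}) = ∅, so x is NOT a limit point.
Collecting: A' = {k, l, m}.


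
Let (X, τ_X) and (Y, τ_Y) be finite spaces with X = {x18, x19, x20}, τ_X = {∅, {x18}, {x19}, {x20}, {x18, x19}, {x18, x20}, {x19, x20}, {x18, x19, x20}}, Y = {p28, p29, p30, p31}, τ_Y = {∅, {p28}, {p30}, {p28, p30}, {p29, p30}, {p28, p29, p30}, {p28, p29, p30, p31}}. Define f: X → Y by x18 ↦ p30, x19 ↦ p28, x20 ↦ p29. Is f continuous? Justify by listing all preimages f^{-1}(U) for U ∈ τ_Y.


f IS continuous.

Compute f^{-1}(U) for each U ∈ τ_Y:
  U = ∅: f^{-1}(U) = ∅ ∈ τ_X ✓.
  U = {p28}: f^{-1}(U) = {x19} ∈ τ_X ✓.
  U = {p30}: f^{-1}(U) = {x18} ∈ τ_X ✓.
  U = {p28, p30}: f^{-1}(U) = {x18, x19} ∈ τ_X ✓.
  U = {p29, p30}: f^{-1}(U) = {x18, x20} ∈ τ_X ✓.
  U = {p28, p29, p30}: f^{-1}(U) = {x18, x19, x20} ∈ τ_X ✓.
  U = {p28, p29, p30, p31}: f^{-1}(U) = {x18, x19, x20} ∈ τ_X ✓.
Every preimage lies in τ_X, so f IS continuous.


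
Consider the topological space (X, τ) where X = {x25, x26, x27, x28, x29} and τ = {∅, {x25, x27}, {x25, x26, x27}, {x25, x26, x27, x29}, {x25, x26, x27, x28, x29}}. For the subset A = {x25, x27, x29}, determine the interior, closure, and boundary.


int(A) = {x25, x27}, cl(A) = {x25, x26, x27, x28, x29}, ∂A = {x26, x28, x29}.

Closed sets in (X, τ) are complements of opens:
  closed(X, τ) = {∅, {x28}, {x28, x29}, {x26, x28, x29}, {x25, x26, x27, x28, x29}}.
int(A) = ⋃ {U ∈ τ : U ⊆ A}. Opens contained in A: ∅, {x25, x27}.
Taking the union of these: int(A) = {x25, x27}.
cl(A) = ⋂ {C closed : A ⊆ C}. Closed sets containing A: {x25, x26, x27, x28, x29}.
Intersecting these: cl(A) = {x25, x26, x27, x28, x29}.
∂A = cl(A) ∖ int(A) = {x25, x26, x27, x28, x29} ∖ {x25, x27} = {x26, x28, x29}.


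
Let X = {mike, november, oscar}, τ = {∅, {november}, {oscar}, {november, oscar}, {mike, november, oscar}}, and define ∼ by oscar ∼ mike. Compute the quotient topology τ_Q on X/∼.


X/∼ = {[mike=oscar], [november]}; |τ_Q| = 3.

Equivalence classes: [mike=oscar], [november].
Quotient map π: X → X/∼ sends mike ↦ [mike=oscar], november ↦ [november], oscar ↦ [mike=oscar].
For each subset V ⊆ X/∼, compute π^{-1}(V) ⊆ X and check whether π^{-1}(V) ∈ τ. V is open in τ_Q iff π^{-1}(V) ∈ τ.
  V = {}: π^{-1}(V) = ∅ ∈ τ ✓.
  V = {[mike=oscar]}: π^{-1}(V) = {mike, oscar} ∉ τ ✗.
  V = {[november]}: π^{-1}(V) = {november} ∈ τ ✓.
  V = {[mike=oscar], [november]}: π^{-1}(V) = {mike, november, oscar} ∈ τ ✓.
Open sets in the quotient: τ_Q = {{}, {[november]}, {[mike=oscar], [november]}} (3 elements).


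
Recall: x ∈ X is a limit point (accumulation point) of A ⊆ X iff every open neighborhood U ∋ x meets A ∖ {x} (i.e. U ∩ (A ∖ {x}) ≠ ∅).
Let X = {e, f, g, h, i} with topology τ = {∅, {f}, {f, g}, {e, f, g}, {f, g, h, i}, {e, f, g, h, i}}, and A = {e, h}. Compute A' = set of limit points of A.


A' = {i}

For each x ∈ X, list the open sets U ∈ τ with x ∈ U, then check whether U ∩ (A ∖ {x}) ≠ ∅ for every such U.
  x = e: open {e, f, g} ∋ x has {e, f, g} ∩ (A ∖ {e}) = ∅, so x is NOT a limit point.
  x = f: open {f} ∋ x has {f} ∩ (A ∖ {f}) = ∅, so x is NOT a limit point.
  x = g: open {f, g} ∋ x has {f, g} ∩ (A ∖ {g}) = ∅, so x is NOT a limit point.
  x = h: open {f, g, h, i} ∋ x has {f, g, h, i} ∩ (A ∖ {h}) = ∅, so x is NOT a limit point.
  x = i: opens ∋ x are {f, g, h, i}, {e, f, g, h, i}; each meets A ∖ {i}, so x IS a limit point.
Collecting: A' = {i}.


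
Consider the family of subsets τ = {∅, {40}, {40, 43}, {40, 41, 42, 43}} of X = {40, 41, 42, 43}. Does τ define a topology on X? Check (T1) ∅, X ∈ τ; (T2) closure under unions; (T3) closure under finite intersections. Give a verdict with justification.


τ IS a topology on X.

Axiom (T1): ∅ ∈ τ? Yes; X ∈ τ? Yes.
Axiom (T2/T3): check pairwise unions and intersections of members of τ.
All pairwise intersections and unions checked — each lies in τ. Therefore τ satisfies (T1), (T2), (T3): it IS a topology on X.


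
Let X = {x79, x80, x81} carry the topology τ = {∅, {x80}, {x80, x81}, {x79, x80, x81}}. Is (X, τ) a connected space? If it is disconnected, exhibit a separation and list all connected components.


(X, τ) is connected.

Find clopen sets (U ∈ τ with X ∖ U ∈ τ):
  U = ∅, X ∖ U = {x79, x80, x81} — both open, so U is clopen.
  U = {x79, x80, x81}, X ∖ U = ∅ — both open, so U is clopen.
Only trivial clopens (∅ and X) exist, so (X, τ) is connected.
Compute connected components by grouping points that agree on all clopens:
  component: {x79, x80, x81}


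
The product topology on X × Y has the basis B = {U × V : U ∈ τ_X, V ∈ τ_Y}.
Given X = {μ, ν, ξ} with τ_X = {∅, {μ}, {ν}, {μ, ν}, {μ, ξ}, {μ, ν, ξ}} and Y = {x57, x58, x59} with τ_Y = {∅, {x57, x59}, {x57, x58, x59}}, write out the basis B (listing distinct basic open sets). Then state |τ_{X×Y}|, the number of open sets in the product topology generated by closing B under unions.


Basis B = {∅ × ∅, {μ} × {x57, x59}, {ν} × {x57, x59}, {μ} × {x57, x58, x59}, {ν} × {x57, x58, x59}, {μ, ν} × {x57, x59}, {μ, ξ} × {x57, x59}, {μ, ν} × {x57, x58, x59}, {μ, ξ} × {x57, x58, x59}, {μ, ν, ξ} × {x57, x59}, {μ, ν, ξ} × {x57, x58, x59}}; |τ_{X×Y}| = 18.

Enumerate products U × V with U ∈ τ_X, V ∈ τ_Y (deduplicated):
  ∅ × ∅ = {} (∅)
  {μ} × {x57, x59} = {(μ,x57), (μ,x59)}
  {ν} × {x57, x59} = {(ν,x57), (ν,x59)}
  {μ} × {x57, x58, x59} = {(μ,x57), (μ,x58), (μ,x59)}
  {ν} × {x57, x58, x59} = {(ν,x57), (ν,x58), (ν,x59)}
  {μ, ν} × {x57, x59} = {(μ,x57), (μ,x59), (ν,x57), (ν,x59)}
  {μ, ξ} × {x57, x59} = {(μ,x57), (μ,x59), (ξ,x57), (ξ,x59)}
  {μ, ν} × {x57, x58, x59} = {(μ,x57), (μ,x58), (μ,x59), (ν,x57), (ν,x58), (ν,x59)}
  {μ, ξ} × {x57, x58, x59} = {(μ,x57), (μ,x58), (μ,x59), (ξ,x57), (ξ,x58), (ξ,x59)}
  {μ, ν, ξ} × {x57, x59} = {(μ,x57), (μ,x59), (ν,x57), (ν,x59), (ξ,x57), (ξ,x59)}
  {μ, ν, ξ} × {x57, x58, x59} = {(μ,x57), (μ,x58), (μ,x59), (ν,x57), (ν,x58), (ν,x59), (ξ,x57), (ξ,x58), (ξ,x59)}
These 11 distinct sets form the basis B.
Close under arbitrary unions to get τ_{X×Y}; counting gives |τ_{X×Y}| = 18.


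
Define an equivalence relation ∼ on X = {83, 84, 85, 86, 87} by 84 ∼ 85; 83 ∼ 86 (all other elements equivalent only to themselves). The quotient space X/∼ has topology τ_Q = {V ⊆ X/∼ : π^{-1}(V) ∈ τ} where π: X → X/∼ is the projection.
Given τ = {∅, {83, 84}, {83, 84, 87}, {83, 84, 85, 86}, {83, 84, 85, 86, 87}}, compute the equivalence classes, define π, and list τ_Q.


X/∼ = {[83=86], [84=85], [87]}; |τ_Q| = 3.

Equivalence classes: [83=86], [84=85], [87].
Quotient map π: X → X/∼ sends 83 ↦ [83=86], 84 ↦ [84=85], 85 ↦ [84=85], 86 ↦ [83=86], 87 ↦ [87].
For each subset V ⊆ X/∼, compute π^{-1}(V) ⊆ X and check whether π^{-1}(V) ∈ τ. V is open in τ_Q iff π^{-1}(V) ∈ τ.
  V = {}: π^{-1}(V) = ∅ ∈ τ ✓.
  V = {[83=86]}: π^{-1}(V) = {83, 86} ∉ τ ✗.
  V = {[84=85]}: π^{-1}(V) = {84, 85} ∉ τ ✗.
  V = {[83=86], [84=85]}: π^{-1}(V) = {83, 84, 85, 86} ∈ τ ✓.
  V = {[87]}: π^{-1}(V) = {87} ∉ τ ✗.
  V = {[83=86], [87]}: π^{-1}(V) = {83, 86, 87} ∉ τ ✗.
  V = {[84=85], [87]}: π^{-1}(V) = {84, 85, 87} ∉ τ ✗.
  V = {[83=86], [84=85], [87]}: π^{-1}(V) = {83, 84, 85, 86, 87} ∈ τ ✓.
Open sets in the quotient: τ_Q = {{}, {[83=86], [84=85]}, {[83=86], [84=85], [87]}} (3 elements).


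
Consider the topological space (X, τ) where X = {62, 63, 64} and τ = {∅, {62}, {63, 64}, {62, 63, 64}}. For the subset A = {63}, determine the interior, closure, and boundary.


int(A) = ∅, cl(A) = {63, 64}, ∂A = {63, 64}.

Closed sets in (X, τ) are complements of opens:
  closed(X, τ) = {∅, {62}, {63, 64}, {62, 63, 64}}.
int(A) = ⋃ {U ∈ τ : U ⊆ A}. Opens contained in A: ∅.
Taking the union of these: int(A) = ∅.
cl(A) = ⋂ {C closed : A ⊆ C}. Closed sets containing A: {63, 64}, {62, 63, 64}.
Intersecting these: cl(A) = {63, 64}.
∂A = cl(A) ∖ int(A) = {63, 64} ∖ ∅ = {63, 64}.


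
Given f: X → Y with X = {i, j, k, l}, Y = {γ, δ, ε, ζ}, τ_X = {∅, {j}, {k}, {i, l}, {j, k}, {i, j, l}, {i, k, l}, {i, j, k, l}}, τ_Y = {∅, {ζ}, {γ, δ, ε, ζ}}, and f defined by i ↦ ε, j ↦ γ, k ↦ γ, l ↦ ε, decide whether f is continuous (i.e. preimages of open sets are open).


f IS continuous.

Compute f^{-1}(U) for each U ∈ τ_Y:
  U = ∅: f^{-1}(U) = ∅ ∈ τ_X ✓.
  U = {ζ}: f^{-1}(U) = ∅ ∈ τ_X ✓.
  U = {γ, δ, ε, ζ}: f^{-1}(U) = {i, j, k, l} ∈ τ_X ✓.
Every preimage lies in τ_X, so f IS continuous.


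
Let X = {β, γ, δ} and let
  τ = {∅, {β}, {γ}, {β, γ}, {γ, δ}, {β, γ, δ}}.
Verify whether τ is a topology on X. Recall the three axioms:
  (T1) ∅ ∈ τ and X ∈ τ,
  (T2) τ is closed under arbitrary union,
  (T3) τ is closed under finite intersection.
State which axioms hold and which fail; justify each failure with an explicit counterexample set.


τ IS a topology on X.

Axiom (T1): ∅ ∈ τ? Yes; X ∈ τ? Yes.
Axiom (T2/T3): check pairwise unions and intersections of members of τ.
All pairwise intersections and unions checked — each lies in τ. Therefore τ satisfies (T1), (T2), (T3): it IS a topology on X.


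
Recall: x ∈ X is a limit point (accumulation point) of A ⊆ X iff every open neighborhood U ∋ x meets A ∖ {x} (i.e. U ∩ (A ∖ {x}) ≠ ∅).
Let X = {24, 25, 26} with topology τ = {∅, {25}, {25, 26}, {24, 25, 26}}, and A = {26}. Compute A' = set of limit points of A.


A' = {24}

For each x ∈ X, list the open sets U ∈ τ with x ∈ U, then check whether U ∩ (A ∖ {x}) ≠ ∅ for every such U.
  x = 24: opens ∋ x are {24, 25, 26}; each meets A ∖ {24}, so x IS a limit point.
  x = 25: open {25} ∋ x has {25} ∩ (A ∖ {25}) = ∅, so x is NOT a limit point.
  x = 26: open {25, 26} ∋ x has {25, 26} ∩ (A ∖ {26}) = ∅, so x is NOT a limit point.
Collecting: A' = {24}.


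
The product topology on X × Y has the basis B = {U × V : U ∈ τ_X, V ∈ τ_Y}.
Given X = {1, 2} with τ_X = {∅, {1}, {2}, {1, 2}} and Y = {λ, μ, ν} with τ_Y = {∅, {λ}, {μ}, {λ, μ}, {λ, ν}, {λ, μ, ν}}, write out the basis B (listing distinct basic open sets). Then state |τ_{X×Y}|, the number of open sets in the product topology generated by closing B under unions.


Basis B = {∅ × ∅, {1} × {λ}, {1} × {μ}, {2} × {λ}, {2} × {μ}, {1} × {λ, μ}, {1} × {λ, ν}, {1, 2} × {λ}, {1, 2} × {μ}, {2} × {λ, μ}, {2} × {λ, ν}, {1} × {λ, μ, ν}, {2} × {λ, μ, ν}, {1, 2} × {λ, μ}, {1, 2} × {λ, ν}, {1, 2} × {λ, μ, ν}}; |τ_{X×Y}| = 36.

Enumerate products U × V with U ∈ τ_X, V ∈ τ_Y (deduplicated):
  ∅ × ∅ = {} (∅)
  {1} × {λ} = {(1,λ)}
  {1} × {μ} = {(1,μ)}
  {2} × {λ} = {(2,λ)}
  {2} × {μ} = {(2,μ)}
  {1} × {λ, μ} = {(1,λ), (1,μ)}
  {1} × {λ, ν} = {(1,λ), (1,ν)}
  {1, 2} × {λ} = {(1,λ), (2,λ)}
  {1, 2} × {μ} = {(1,μ), (2,μ)}
  {2} × {λ, μ} = {(2,λ), (2,μ)}
  {2} × {λ, ν} = {(2,λ), (2,ν)}
  {1} × {λ, μ, ν} = {(1,λ), (1,μ), (1,ν)}
  {2} × {λ, μ, ν} = {(2,λ), (2,μ), (2,ν)}
  {1, 2} × {λ, μ} = {(1,λ), (1,μ), (2,λ), (2,μ)}
  {1, 2} × {λ, ν} = {(1,λ), (1,ν), (2,λ), (2,ν)}
  {1, 2} × {λ, μ, ν} = {(1,λ), (1,μ), (1,ν), (2,λ), (2,μ), (2,ν)}
These 16 distinct sets form the basis B.
Close under arbitrary unions to get τ_{X×Y}; counting gives |τ_{X×Y}| = 36.


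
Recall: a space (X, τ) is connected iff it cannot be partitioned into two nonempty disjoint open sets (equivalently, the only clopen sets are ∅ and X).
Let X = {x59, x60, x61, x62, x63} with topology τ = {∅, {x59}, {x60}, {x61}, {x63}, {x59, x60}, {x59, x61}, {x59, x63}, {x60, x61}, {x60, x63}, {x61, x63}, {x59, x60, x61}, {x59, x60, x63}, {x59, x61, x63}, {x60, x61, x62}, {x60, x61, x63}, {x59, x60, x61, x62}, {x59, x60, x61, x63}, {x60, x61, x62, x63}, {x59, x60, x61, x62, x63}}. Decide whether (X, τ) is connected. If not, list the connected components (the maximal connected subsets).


(X, τ) is disconnected; components = [{x59}, {x63}, {x60, x61, x62}].

Find clopen sets (U ∈ τ with X ∖ U ∈ τ):
  U = ∅, X ∖ U = {x59, x60, x61, x62, x63} — both open, so U is clopen.
  U = {x59}, X ∖ U = {x60, x61, x62, x63} — both open, so U is clopen.
  U = {x63}, X ∖ U = {x59, x60, x61, x62} — both open, so U is clopen.
  U = {x59, x63}, X ∖ U = {x60, x61, x62} — both open, so U is clopen.
  U = {x60, x61, x62}, X ∖ U = {x59, x63} — both open, so U is clopen.
  U = {x59, x60, x61, x62}, X ∖ U = {x63} — both open, so U is clopen.
  U = {x60, x61, x62, x63}, X ∖ U = {x59} — both open, so U is clopen.
  U = {x59, x60, x61, x62, x63}, X ∖ U = ∅ — both open, so U is clopen.
Nontrivial clopen(s) exist: e.g. {x60, x61, x62}. So (X, τ) is disconnected.
Compute connected components by grouping points that agree on all clopens:
  component: {x59}
  component: {x63}
  component: {x60, x61, x62}


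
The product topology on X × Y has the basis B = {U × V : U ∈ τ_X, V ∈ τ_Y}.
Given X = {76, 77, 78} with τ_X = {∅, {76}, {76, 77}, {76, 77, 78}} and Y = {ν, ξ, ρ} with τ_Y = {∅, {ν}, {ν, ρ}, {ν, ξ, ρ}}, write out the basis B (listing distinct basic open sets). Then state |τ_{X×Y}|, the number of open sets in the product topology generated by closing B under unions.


Basis B = {∅ × ∅, {76} × {ν}, {76} × {ν, ρ}, {76, 77} × {ν}, {76} × {ν, ξ, ρ}, {76, 77, 78} × {ν}, {76, 77} × {ν, ρ}, {76, 77} × {ν, ξ, ρ}, {76, 77, 78} × {ν, ρ}, {76, 77, 78} × {ν, ξ, ρ}}; |τ_{X×Y}| = 20.

Enumerate products U × V with U ∈ τ_X, V ∈ τ_Y (deduplicated):
  ∅ × ∅ = {} (∅)
  {76} × {ν} = {(76,ν)}
  {76} × {ν, ρ} = {(76,ν), (76,ρ)}
  {76, 77} × {ν} = {(76,ν), (77,ν)}
  {76} × {ν, ξ, ρ} = {(76,ν), (76,ξ), (76,ρ)}
  {76, 77, 78} × {ν} = {(76,ν), (77,ν), (78,ν)}
  {76, 77} × {ν, ρ} = {(76,ν), (76,ρ), (77,ν), (77,ρ)}
  {76, 77} × {ν, ξ, ρ} = {(76,ν), (76,ξ), (76,ρ), (77,ν), (77,ξ), (77,ρ)}
  {76, 77, 78} × {ν, ρ} = {(76,ν), (76,ρ), (77,ν), (77,ρ), (78,ν), (78,ρ)}
  {76, 77, 78} × {ν, ξ, ρ} = {(76,ν), (76,ξ), (76,ρ), (77,ν), (77,ξ), (77,ρ), (78,ν), (78,ξ), (78,ρ)}
These 10 distinct sets form the basis B.
Close under arbitrary unions to get τ_{X×Y}; counting gives |τ_{X×Y}| = 20.


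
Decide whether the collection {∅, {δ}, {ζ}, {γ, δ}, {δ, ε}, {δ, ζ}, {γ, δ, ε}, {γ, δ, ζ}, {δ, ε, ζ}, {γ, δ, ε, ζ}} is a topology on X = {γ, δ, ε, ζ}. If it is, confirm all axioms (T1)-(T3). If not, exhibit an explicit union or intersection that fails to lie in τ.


τ IS a topology on X.

Axiom (T1): ∅ ∈ τ? Yes; X ∈ τ? Yes.
Axiom (T2/T3): check pairwise unions and intersections of members of τ.
All pairwise intersections and unions checked — each lies in τ. Therefore τ satisfies (T1), (T2), (T3): it IS a topology on X.


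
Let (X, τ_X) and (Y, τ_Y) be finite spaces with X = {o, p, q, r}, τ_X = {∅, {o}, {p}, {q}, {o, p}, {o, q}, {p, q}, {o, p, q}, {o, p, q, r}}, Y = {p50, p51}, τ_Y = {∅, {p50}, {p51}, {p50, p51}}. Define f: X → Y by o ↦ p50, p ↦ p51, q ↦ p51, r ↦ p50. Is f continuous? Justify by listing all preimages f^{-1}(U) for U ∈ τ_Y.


f is NOT continuous.

Compute f^{-1}(U) for each U ∈ τ_Y:
  U = ∅: f^{-1}(U) = ∅ ∈ τ_X ✓.
  U = {p50}: f^{-1}(U) = {o, r} ∉ τ_X ✗.
  U = {p51}: f^{-1}(U) = {p, q} ∈ τ_X ✓.
  U = {p50, p51}: f^{-1}(U) = {o, p, q, r} ∈ τ_X ✓.
Found U = {p50} with f^{-1}(U) = {o, r} not in τ_X. Therefore f is NOT continuous.


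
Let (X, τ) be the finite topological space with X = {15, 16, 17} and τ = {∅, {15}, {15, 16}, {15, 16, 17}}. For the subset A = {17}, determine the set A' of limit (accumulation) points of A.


A' = ∅

For each x ∈ X, list the open sets U ∈ τ with x ∈ U, then check whether U ∩ (A ∖ {x}) ≠ ∅ for every such U.
  x = 15: open {15} ∋ x has {15} ∩ (A ∖ {15}) = ∅, so x is NOT a limit point.
  x = 16: open {15, 16} ∋ x has {15, 16} ∩ (A ∖ {16}) = ∅, so x is NOT a limit point.
  x = 17: open {15, 16, 17} ∋ x has {15, 16, 17} ∩ (A ∖ {17}) = ∅, so x is NOT a limit point.
Collecting: A' = ∅.


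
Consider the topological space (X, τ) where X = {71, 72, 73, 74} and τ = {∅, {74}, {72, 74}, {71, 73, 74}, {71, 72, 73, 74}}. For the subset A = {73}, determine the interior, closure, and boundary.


int(A) = ∅, cl(A) = {71, 73}, ∂A = {71, 73}.

Closed sets in (X, τ) are complements of opens:
  closed(X, τ) = {∅, {72}, {71, 73}, {71, 72, 73}, {71, 72, 73, 74}}.
int(A) = ⋃ {U ∈ τ : U ⊆ A}. Opens contained in A: ∅.
Taking the union of these: int(A) = ∅.
cl(A) = ⋂ {C closed : A ⊆ C}. Closed sets containing A: {71, 73}, {71, 72, 73}, {71, 72, 73, 74}.
Intersecting these: cl(A) = {71, 73}.
∂A = cl(A) ∖ int(A) = {71, 73} ∖ ∅ = {71, 73}.


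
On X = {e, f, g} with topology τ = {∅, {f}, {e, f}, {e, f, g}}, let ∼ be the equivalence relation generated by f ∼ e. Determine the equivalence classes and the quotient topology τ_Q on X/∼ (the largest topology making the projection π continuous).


X/∼ = {[e=f], [g]}; |τ_Q| = 3.

Equivalence classes: [e=f], [g].
Quotient map π: X → X/∼ sends e ↦ [e=f], f ↦ [e=f], g ↦ [g].
For each subset V ⊆ X/∼, compute π^{-1}(V) ⊆ X and check whether π^{-1}(V) ∈ τ. V is open in τ_Q iff π^{-1}(V) ∈ τ.
  V = {}: π^{-1}(V) = ∅ ∈ τ ✓.
  V = {[e=f]}: π^{-1}(V) = {e, f} ∈ τ ✓.
  V = {[g]}: π^{-1}(V) = {g} ∉ τ ✗.
  V = {[e=f], [g]}: π^{-1}(V) = {e, f, g} ∈ τ ✓.
Open sets in the quotient: τ_Q = {{}, {[e=f]}, {[e=f], [g]}} (3 elements).


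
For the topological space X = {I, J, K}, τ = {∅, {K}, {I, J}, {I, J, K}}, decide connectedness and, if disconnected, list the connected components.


(X, τ) is disconnected; components = [{K}, {I, J}].

Find clopen sets (U ∈ τ with X ∖ U ∈ τ):
  U = ∅, X ∖ U = {I, J, K} — both open, so U is clopen.
  U = {K}, X ∖ U = {I, J} — both open, so U is clopen.
  U = {I, J}, X ∖ U = {K} — both open, so U is clopen.
  U = {I, J, K}, X ∖ U = ∅ — both open, so U is clopen.
Nontrivial clopen(s) exist: e.g. {I, J}. So (X, τ) is disconnected.
Compute connected components by grouping points that agree on all clopens:
  component: {K}
  component: {I, J}


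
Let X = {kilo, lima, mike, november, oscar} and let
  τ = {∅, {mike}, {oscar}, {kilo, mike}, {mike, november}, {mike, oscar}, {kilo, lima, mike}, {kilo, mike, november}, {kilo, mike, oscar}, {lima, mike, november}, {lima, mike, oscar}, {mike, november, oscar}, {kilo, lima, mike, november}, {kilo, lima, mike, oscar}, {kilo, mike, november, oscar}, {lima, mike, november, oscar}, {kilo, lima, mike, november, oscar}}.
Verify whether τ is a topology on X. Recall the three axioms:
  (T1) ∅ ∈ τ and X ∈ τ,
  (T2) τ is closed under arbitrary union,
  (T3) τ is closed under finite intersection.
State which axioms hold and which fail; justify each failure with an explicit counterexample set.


τ is NOT a topology on X.

Axiom (T1): ∅ ∈ τ? Yes; X ∈ τ? Yes.
Axiom (T2/T3): check pairwise unions and intersections of members of τ.
Counterexample for (T3): {kilo, lima, mike} ∩ {lima, mike, november} = {lima, mike} ∉ τ. Therefore τ is NOT a topology.


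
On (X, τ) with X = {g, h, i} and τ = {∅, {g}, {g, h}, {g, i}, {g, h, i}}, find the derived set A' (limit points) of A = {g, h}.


A' = {h, i}

For each x ∈ X, list the open sets U ∈ τ with x ∈ U, then check whether U ∩ (A ∖ {x}) ≠ ∅ for every such U.
  x = g: open {g} ∋ x has {g} ∩ (A ∖ {g}) = ∅, so x is NOT a limit point.
  x = h: opens ∋ x are {g, h}, {g, h, i}; each meets A ∖ {h}, so x IS a limit point.
  x = i: opens ∋ x are {g, i}, {g, h, i}; each meets A ∖ {i}, so x IS a limit point.
Collecting: A' = {h, i}.


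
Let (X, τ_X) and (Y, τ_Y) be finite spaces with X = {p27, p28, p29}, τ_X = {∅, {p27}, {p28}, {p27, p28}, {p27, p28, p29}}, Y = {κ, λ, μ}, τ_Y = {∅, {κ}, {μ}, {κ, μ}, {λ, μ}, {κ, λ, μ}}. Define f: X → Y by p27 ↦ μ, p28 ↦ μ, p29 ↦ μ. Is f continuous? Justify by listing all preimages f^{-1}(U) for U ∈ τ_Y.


f IS continuous.

Compute f^{-1}(U) for each U ∈ τ_Y:
  U = ∅: f^{-1}(U) = ∅ ∈ τ_X ✓.
  U = {κ}: f^{-1}(U) = ∅ ∈ τ_X ✓.
  U = {μ}: f^{-1}(U) = {p27, p28, p29} ∈ τ_X ✓.
  U = {κ, μ}: f^{-1}(U) = {p27, p28, p29} ∈ τ_X ✓.
  U = {λ, μ}: f^{-1}(U) = {p27, p28, p29} ∈ τ_X ✓.
  U = {κ, λ, μ}: f^{-1}(U) = {p27, p28, p29} ∈ τ_X ✓.
Every preimage lies in τ_X, so f IS continuous.


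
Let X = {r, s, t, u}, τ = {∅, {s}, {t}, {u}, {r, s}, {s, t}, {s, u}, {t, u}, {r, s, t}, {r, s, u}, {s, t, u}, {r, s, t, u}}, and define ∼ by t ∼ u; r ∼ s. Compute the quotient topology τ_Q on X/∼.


X/∼ = {[r=s], [t=u]}; |τ_Q| = 4.

Equivalence classes: [r=s], [t=u].
Quotient map π: X → X/∼ sends r ↦ [r=s], s ↦ [r=s], t ↦ [t=u], u ↦ [t=u].
For each subset V ⊆ X/∼, compute π^{-1}(V) ⊆ X and check whether π^{-1}(V) ∈ τ. V is open in τ_Q iff π^{-1}(V) ∈ τ.
  V = {}: π^{-1}(V) = ∅ ∈ τ ✓.
  V = {[r=s]}: π^{-1}(V) = {r, s} ∈ τ ✓.
  V = {[t=u]}: π^{-1}(V) = {t, u} ∈ τ ✓.
  V = {[r=s], [t=u]}: π^{-1}(V) = {r, s, t, u} ∈ τ ✓.
Open sets in the quotient: τ_Q = {{}, {[r=s]}, {[t=u]}, {[r=s], [t=u]}} (4 elements).


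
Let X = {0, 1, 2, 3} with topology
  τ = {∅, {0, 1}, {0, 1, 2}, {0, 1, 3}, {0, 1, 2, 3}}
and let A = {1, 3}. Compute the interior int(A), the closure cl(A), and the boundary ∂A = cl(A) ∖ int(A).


int(A) = ∅, cl(A) = {0, 1, 2, 3}, ∂A = {0, 1, 2, 3}.

Closed sets in (X, τ) are complements of opens:
  closed(X, τ) = {∅, {2}, {3}, {2, 3}, {0, 1, 2, 3}}.
int(A) = ⋃ {U ∈ τ : U ⊆ A}. Opens contained in A: ∅.
Taking the union of these: int(A) = ∅.
cl(A) = ⋂ {C closed : A ⊆ C}. Closed sets containing A: {0, 1, 2, 3}.
Intersecting these: cl(A) = {0, 1, 2, 3}.
∂A = cl(A) ∖ int(A) = {0, 1, 2, 3} ∖ ∅ = {0, 1, 2, 3}.


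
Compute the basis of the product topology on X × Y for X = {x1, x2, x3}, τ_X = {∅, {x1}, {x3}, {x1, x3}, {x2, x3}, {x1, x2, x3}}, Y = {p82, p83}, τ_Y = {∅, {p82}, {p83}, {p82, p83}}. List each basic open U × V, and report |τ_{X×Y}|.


Basis B = {∅ × ∅, {x1} × {p82}, {x1} × {p83}, {x3} × {p82}, {x3} × {p83}, {x1} × {p82, p83}, {x1, x3} × {p82}, {x1, x3} × {p83}, {x2, x3} × {p82}, {x2, x3} × {p83}, {x3} × {p82, p83}, {x1, x2, x3} × {p82}, {x1, x2, x3} × {p83}, {x1, x3} × {p82, p83}, {x2, x3} × {p82, p83}, {x1, x2, x3} × {p82, p83}}; |τ_{X×Y}| = 36.

Enumerate products U × V with U ∈ τ_X, V ∈ τ_Y (deduplicated):
  ∅ × ∅ = {} (∅)
  {x1} × {p82} = {(x1,p82)}
  {x1} × {p83} = {(x1,p83)}
  {x3} × {p82} = {(x3,p82)}
  {x3} × {p83} = {(x3,p83)}
  {x1} × {p82, p83} = {(x1,p82), (x1,p83)}
  {x1, x3} × {p82} = {(x1,p82), (x3,p82)}
  {x1, x3} × {p83} = {(x1,p83), (x3,p83)}
  {x2, x3} × {p82} = {(x2,p82), (x3,p82)}
  {x2, x3} × {p83} = {(x2,p83), (x3,p83)}
  {x3} × {p82, p83} = {(x3,p82), (x3,p83)}
  {x1, x2, x3} × {p82} = {(x1,p82), (x2,p82), (x3,p82)}
  {x1, x2, x3} × {p83} = {(x1,p83), (x2,p83), (x3,p83)}
  {x1, x3} × {p82, p83} = {(x1,p82), (x1,p83), (x3,p82), (x3,p83)}
  {x2, x3} × {p82, p83} = {(x2,p82), (x2,p83), (x3,p82), (x3,p83)}
  {x1, x2, x3} × {p82, p83} = {(x1,p82), (x1,p83), (x2,p82), (x2,p83), (x3,p82), (x3,p83)}
These 16 distinct sets form the basis B.
Close under arbitrary unions to get τ_{X×Y}; counting gives |τ_{X×Y}| = 36.


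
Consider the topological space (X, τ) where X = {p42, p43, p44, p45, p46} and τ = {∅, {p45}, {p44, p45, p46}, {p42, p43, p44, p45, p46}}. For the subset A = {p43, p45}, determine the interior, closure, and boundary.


int(A) = {p45}, cl(A) = {p42, p43, p44, p45, p46}, ∂A = {p42, p43, p44, p46}.

Closed sets in (X, τ) are complements of opens:
  closed(X, τ) = {∅, {p42, p43}, {p42, p43, p44, p46}, {p42, p43, p44, p45, p46}}.
int(A) = ⋃ {U ∈ τ : U ⊆ A}. Opens contained in A: ∅, {p45}.
Taking the union of these: int(A) = {p45}.
cl(A) = ⋂ {C closed : A ⊆ C}. Closed sets containing A: {p42, p43, p44, p45, p46}.
Intersecting these: cl(A) = {p42, p43, p44, p45, p46}.
∂A = cl(A) ∖ int(A) = {p42, p43, p44, p45, p46} ∖ {p45} = {p42, p43, p44, p46}.
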